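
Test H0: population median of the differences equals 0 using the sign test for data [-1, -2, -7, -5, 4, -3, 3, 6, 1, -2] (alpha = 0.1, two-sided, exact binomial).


Step 1: Discard zero differences. Original n = 10; n_eff = number of nonzero differences = 10.
Nonzero differences (with sign): -1, -2, -7, -5, +4, -3, +3, +6, +1, -2
Step 2: Count signs: positive = 4, negative = 6.
Step 3: Under H0: P(positive) = 0.5, so the number of positives S ~ Bin(10, 0.5).
Step 4: Two-sided exact p-value = sum of Bin(10,0.5) probabilities at or below the observed probability = 0.753906.
Step 5: alpha = 0.1. fail to reject H0.

n_eff = 10, pos = 4, neg = 6, p = 0.753906, fail to reject H0.


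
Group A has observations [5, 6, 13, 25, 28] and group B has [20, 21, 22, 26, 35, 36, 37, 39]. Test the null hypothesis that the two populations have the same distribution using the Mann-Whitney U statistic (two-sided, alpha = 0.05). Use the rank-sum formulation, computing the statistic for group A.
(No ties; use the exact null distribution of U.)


Step 1: Combine and sort all 13 observations; assign midranks.
sorted (value, group): (5,X), (6,X), (13,X), (20,Y), (21,Y), (22,Y), (25,X), (26,Y), (28,X), (35,Y), (36,Y), (37,Y), (39,Y)
ranks: 5->1, 6->2, 13->3, 20->4, 21->5, 22->6, 25->7, 26->8, 28->9, 35->10, 36->11, 37->12, 39->13
Step 2: Rank sum for X: R1 = 1 + 2 + 3 + 7 + 9 = 22.
Step 3: U_X = R1 - n1(n1+1)/2 = 22 - 5*6/2 = 22 - 15 = 7.
       U_Y = n1*n2 - U_X = 40 - 7 = 33.
Step 4: No ties, so the exact null distribution of U (based on enumerating the C(13,5) = 1287 equally likely rank assignments) gives the two-sided p-value.
Step 5: p-value = 0.065268; compare to alpha = 0.05. fail to reject H0.

U_X = 7, p = 0.065268, fail to reject H0 at alpha = 0.05.


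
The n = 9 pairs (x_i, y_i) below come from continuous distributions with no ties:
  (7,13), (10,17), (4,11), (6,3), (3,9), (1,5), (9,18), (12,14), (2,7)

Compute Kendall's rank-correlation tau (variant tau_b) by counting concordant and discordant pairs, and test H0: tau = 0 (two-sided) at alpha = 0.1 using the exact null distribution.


Step 1: Enumerate the 36 unordered pairs (i,j) with i<j and classify each by sign(x_j-x_i) * sign(y_j-y_i).
  (1,2):dx=+3,dy=+4->C; (1,3):dx=-3,dy=-2->C; (1,4):dx=-1,dy=-10->C; (1,5):dx=-4,dy=-4->C
  (1,6):dx=-6,dy=-8->C; (1,7):dx=+2,dy=+5->C; (1,8):dx=+5,dy=+1->C; (1,9):dx=-5,dy=-6->C
  (2,3):dx=-6,dy=-6->C; (2,4):dx=-4,dy=-14->C; (2,5):dx=-7,dy=-8->C; (2,6):dx=-9,dy=-12->C
  (2,7):dx=-1,dy=+1->D; (2,8):dx=+2,dy=-3->D; (2,9):dx=-8,dy=-10->C; (3,4):dx=+2,dy=-8->D
  (3,5):dx=-1,dy=-2->C; (3,6):dx=-3,dy=-6->C; (3,7):dx=+5,dy=+7->C; (3,8):dx=+8,dy=+3->C
  (3,9):dx=-2,dy=-4->C; (4,5):dx=-3,dy=+6->D; (4,6):dx=-5,dy=+2->D; (4,7):dx=+3,dy=+15->C
  (4,8):dx=+6,dy=+11->C; (4,9):dx=-4,dy=+4->D; (5,6):dx=-2,dy=-4->C; (5,7):dx=+6,dy=+9->C
  (5,8):dx=+9,dy=+5->C; (5,9):dx=-1,dy=-2->C; (6,7):dx=+8,dy=+13->C; (6,8):dx=+11,dy=+9->C
  (6,9):dx=+1,dy=+2->C; (7,8):dx=+3,dy=-4->D; (7,9):dx=-7,dy=-11->C; (8,9):dx=-10,dy=-7->C
Step 2: C = 29, D = 7, total pairs = 36.
Step 3: tau = (C - D)/(n(n-1)/2) = (29 - 7)/36 = 0.611111.
Step 4: Exact two-sided p-value (enumerate n! = 362880 permutations of y under H0): p = 0.024741.
Step 5: alpha = 0.1. reject H0.

tau_b = 0.6111 (C=29, D=7), p = 0.024741, reject H0.


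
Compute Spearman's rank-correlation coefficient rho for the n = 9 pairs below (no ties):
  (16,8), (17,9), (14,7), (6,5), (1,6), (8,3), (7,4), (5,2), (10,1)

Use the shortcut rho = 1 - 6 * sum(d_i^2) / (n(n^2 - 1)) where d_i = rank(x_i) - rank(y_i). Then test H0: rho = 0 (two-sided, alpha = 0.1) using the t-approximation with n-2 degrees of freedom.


Step 1: Rank x and y separately (midranks; no ties here).
rank(x): 16->8, 17->9, 14->7, 6->3, 1->1, 8->5, 7->4, 5->2, 10->6
rank(y): 8->8, 9->9, 7->7, 5->5, 6->6, 3->3, 4->4, 2->2, 1->1
Step 2: d_i = R_x(i) - R_y(i); compute d_i^2.
  (8-8)^2=0, (9-9)^2=0, (7-7)^2=0, (3-5)^2=4, (1-6)^2=25, (5-3)^2=4, (4-4)^2=0, (2-2)^2=0, (6-1)^2=25
sum(d^2) = 58.
Step 3: rho = 1 - 6*58 / (9*(9^2 - 1)) = 1 - 348/720 = 0.516667.
Step 4: Under H0, t = rho * sqrt((n-2)/(1-rho^2)) = 1.5966 ~ t(7).
Step 5: Two-sided p-value from the t-distribution with 7 df = 0.154390.
Step 6: alpha = 0.1. fail to reject H0.

rho = 0.5167, p = 0.154390, fail to reject H0 at alpha = 0.1.


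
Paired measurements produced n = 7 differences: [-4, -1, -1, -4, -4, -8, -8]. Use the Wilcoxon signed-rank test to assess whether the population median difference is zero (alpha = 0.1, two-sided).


Step 1: Drop any zero differences (none here) and take |d_i|.
|d| = [4, 1, 1, 4, 4, 8, 8]
Step 2: Midrank |d_i| (ties get averaged ranks).
ranks: |4|->4, |1|->1.5, |1|->1.5, |4|->4, |4|->4, |8|->6.5, |8|->6.5
Step 3: Attach original signs; sum ranks with positive sign and with negative sign.
W+ = 0 = 0
W- = 4 + 1.5 + 1.5 + 4 + 4 + 6.5 + 6.5 = 28
(Check: W+ + W- = 28 should equal n(n+1)/2 = 28.)
Step 4: Test statistic W = min(W+, W-) = 0.
Step 5: Ties in |d|, so use the tie-corrected normal approximation.
        E[W] = n(n+1)/4 = 7*8/4 = 14.
        Tie groups: |d|=1 (t=2), |d|=4 (t=3), |d|=8 (t=2); sum(t^3 - t) = 36.
        Var[W] = n(n+1)(2n+1)/24 - sum(t^3-t)/48 = 840/24 - 36/48 = 34.25.
        z = (W - E[W]) / sqrt(Var[W]) = (0 - 14) / 5.8523 = -2.3922.
        Two-sided p = 2*Phi(z) = 0.016748.
Step 6: alpha = 0.1. reject H0.

W+ = 0, W- = 28, W = min = 0, p = 0.016748, reject H0.


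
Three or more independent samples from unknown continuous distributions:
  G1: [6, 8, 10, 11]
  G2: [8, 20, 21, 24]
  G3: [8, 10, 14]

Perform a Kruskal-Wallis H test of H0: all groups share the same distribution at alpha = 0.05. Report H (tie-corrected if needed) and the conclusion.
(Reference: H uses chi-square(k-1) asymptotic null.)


Step 1: Combine all N = 11 observations and assign midranks.
sorted (value, group, rank): (6,G1,1), (8,G1,3), (8,G2,3), (8,G3,3), (10,G1,5.5), (10,G3,5.5), (11,G1,7), (14,G3,8), (20,G2,9), (21,G2,10), (24,G2,11)
Step 2: Sum ranks within each group.
R_1 = 16.5 (n_1 = 4)
R_2 = 33 (n_2 = 4)
R_3 = 16.5 (n_3 = 3)
Step 3: H = 12/(N(N+1)) * sum(R_i^2/n_i) - 3(N+1)
     = 12/(11*12) * (16.5^2/4 + 33^2/4 + 16.5^2/3) - 3*12
     = 0.090909 * 431.062 - 36
     = 3.187500.
Step 4: Ties present; correction factor C = 1 - 30/(11^3 - 11) = 0.977273. Corrected H = 3.187500 / 0.977273 = 3.261628.
Step 5: Under H0, H ~ chi^2(2); p-value = 0.195770.
Step 6: alpha = 0.05. fail to reject H0.

H = 3.2616, df = 2, p = 0.195770, fail to reject H0.


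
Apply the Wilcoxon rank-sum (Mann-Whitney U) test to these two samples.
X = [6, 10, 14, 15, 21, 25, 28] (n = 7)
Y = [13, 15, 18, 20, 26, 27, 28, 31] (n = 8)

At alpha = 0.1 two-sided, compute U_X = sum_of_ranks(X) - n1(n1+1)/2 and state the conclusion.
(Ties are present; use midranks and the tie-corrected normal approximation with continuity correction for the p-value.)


Step 1: Combine and sort all 15 observations; assign midranks.
sorted (value, group): (6,X), (10,X), (13,Y), (14,X), (15,X), (15,Y), (18,Y), (20,Y), (21,X), (25,X), (26,Y), (27,Y), (28,X), (28,Y), (31,Y)
ranks: 6->1, 10->2, 13->3, 14->4, 15->5.5, 15->5.5, 18->7, 20->8, 21->9, 25->10, 26->11, 27->12, 28->13.5, 28->13.5, 31->15
Step 2: Rank sum for X: R1 = 1 + 2 + 4 + 5.5 + 9 + 10 + 13.5 = 45.
Step 3: U_X = R1 - n1(n1+1)/2 = 45 - 7*8/2 = 45 - 28 = 17.
       U_Y = n1*n2 - U_X = 56 - 17 = 39.
Step 4: Ties are present, so use the tie-corrected normal approximation (with continuity correction) for the p-value.
Step 5: p-value = 0.223485; compare to alpha = 0.1. fail to reject H0.

U_X = 17, p = 0.223485, fail to reject H0 at alpha = 0.1.


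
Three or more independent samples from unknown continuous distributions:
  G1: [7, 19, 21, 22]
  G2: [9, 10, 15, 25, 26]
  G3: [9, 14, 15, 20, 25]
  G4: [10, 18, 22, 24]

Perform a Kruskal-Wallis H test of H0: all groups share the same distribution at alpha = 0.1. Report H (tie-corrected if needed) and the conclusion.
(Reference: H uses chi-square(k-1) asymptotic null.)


Step 1: Combine all N = 18 observations and assign midranks.
sorted (value, group, rank): (7,G1,1), (9,G2,2.5), (9,G3,2.5), (10,G2,4.5), (10,G4,4.5), (14,G3,6), (15,G2,7.5), (15,G3,7.5), (18,G4,9), (19,G1,10), (20,G3,11), (21,G1,12), (22,G1,13.5), (22,G4,13.5), (24,G4,15), (25,G2,16.5), (25,G3,16.5), (26,G2,18)
Step 2: Sum ranks within each group.
R_1 = 36.5 (n_1 = 4)
R_2 = 49 (n_2 = 5)
R_3 = 43.5 (n_3 = 5)
R_4 = 42 (n_4 = 4)
Step 3: H = 12/(N(N+1)) * sum(R_i^2/n_i) - 3(N+1)
     = 12/(18*19) * (36.5^2/4 + 49^2/5 + 43.5^2/5 + 42^2/4) - 3*19
     = 0.035088 * 1632.71 - 57
     = 0.288158.
Step 4: Ties present; correction factor C = 1 - 30/(18^3 - 18) = 0.994840. Corrected H = 0.288158 / 0.994840 = 0.289652.
Step 5: Under H0, H ~ chi^2(3); p-value = 0.961963.
Step 6: alpha = 0.1. fail to reject H0.

H = 0.2897, df = 3, p = 0.961963, fail to reject H0.


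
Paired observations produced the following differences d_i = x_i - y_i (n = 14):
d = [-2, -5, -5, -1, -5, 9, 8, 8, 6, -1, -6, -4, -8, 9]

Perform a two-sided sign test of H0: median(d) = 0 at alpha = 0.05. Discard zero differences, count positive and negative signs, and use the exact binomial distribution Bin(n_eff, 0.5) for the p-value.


Step 1: Discard zero differences. Original n = 14; n_eff = number of nonzero differences = 14.
Nonzero differences (with sign): -2, -5, -5, -1, -5, +9, +8, +8, +6, -1, -6, -4, -8, +9
Step 2: Count signs: positive = 5, negative = 9.
Step 3: Under H0: P(positive) = 0.5, so the number of positives S ~ Bin(14, 0.5).
Step 4: Two-sided exact p-value = sum of Bin(14,0.5) probabilities at or below the observed probability = 0.423950.
Step 5: alpha = 0.05. fail to reject H0.

n_eff = 14, pos = 5, neg = 9, p = 0.423950, fail to reject H0.


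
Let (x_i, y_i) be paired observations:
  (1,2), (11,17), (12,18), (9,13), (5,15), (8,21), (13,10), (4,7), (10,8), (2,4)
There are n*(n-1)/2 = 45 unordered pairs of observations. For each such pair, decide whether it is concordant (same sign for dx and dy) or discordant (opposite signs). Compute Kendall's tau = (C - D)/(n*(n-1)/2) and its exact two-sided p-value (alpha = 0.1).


Step 1: Enumerate the 45 unordered pairs (i,j) with i<j and classify each by sign(x_j-x_i) * sign(y_j-y_i).
  (1,2):dx=+10,dy=+15->C; (1,3):dx=+11,dy=+16->C; (1,4):dx=+8,dy=+11->C; (1,5):dx=+4,dy=+13->C
  (1,6):dx=+7,dy=+19->C; (1,7):dx=+12,dy=+8->C; (1,8):dx=+3,dy=+5->C; (1,9):dx=+9,dy=+6->C
  (1,10):dx=+1,dy=+2->C; (2,3):dx=+1,dy=+1->C; (2,4):dx=-2,dy=-4->C; (2,5):dx=-6,dy=-2->C
  (2,6):dx=-3,dy=+4->D; (2,7):dx=+2,dy=-7->D; (2,8):dx=-7,dy=-10->C; (2,9):dx=-1,dy=-9->C
  (2,10):dx=-9,dy=-13->C; (3,4):dx=-3,dy=-5->C; (3,5):dx=-7,dy=-3->C; (3,6):dx=-4,dy=+3->D
  (3,7):dx=+1,dy=-8->D; (3,8):dx=-8,dy=-11->C; (3,9):dx=-2,dy=-10->C; (3,10):dx=-10,dy=-14->C
  (4,5):dx=-4,dy=+2->D; (4,6):dx=-1,dy=+8->D; (4,7):dx=+4,dy=-3->D; (4,8):dx=-5,dy=-6->C
  (4,9):dx=+1,dy=-5->D; (4,10):dx=-7,dy=-9->C; (5,6):dx=+3,dy=+6->C; (5,7):dx=+8,dy=-5->D
  (5,8):dx=-1,dy=-8->C; (5,9):dx=+5,dy=-7->D; (5,10):dx=-3,dy=-11->C; (6,7):dx=+5,dy=-11->D
  (6,8):dx=-4,dy=-14->C; (6,9):dx=+2,dy=-13->D; (6,10):dx=-6,dy=-17->C; (7,8):dx=-9,dy=-3->C
  (7,9):dx=-3,dy=-2->C; (7,10):dx=-11,dy=-6->C; (8,9):dx=+6,dy=+1->C; (8,10):dx=-2,dy=-3->C
  (9,10):dx=-8,dy=-4->C
Step 2: C = 33, D = 12, total pairs = 45.
Step 3: tau = (C - D)/(n(n-1)/2) = (33 - 12)/45 = 0.466667.
Step 4: Exact two-sided p-value (enumerate n! = 3628800 permutations of y under H0): p = 0.072550.
Step 5: alpha = 0.1. reject H0.

tau_b = 0.4667 (C=33, D=12), p = 0.072550, reject H0.


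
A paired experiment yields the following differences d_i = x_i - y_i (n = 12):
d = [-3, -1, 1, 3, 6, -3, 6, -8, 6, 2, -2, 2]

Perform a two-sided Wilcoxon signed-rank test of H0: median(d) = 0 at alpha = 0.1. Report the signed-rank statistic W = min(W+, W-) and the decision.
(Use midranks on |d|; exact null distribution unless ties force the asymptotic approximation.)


Step 1: Drop any zero differences (none here) and take |d_i|.
|d| = [3, 1, 1, 3, 6, 3, 6, 8, 6, 2, 2, 2]
Step 2: Midrank |d_i| (ties get averaged ranks).
ranks: |3|->7, |1|->1.5, |1|->1.5, |3|->7, |6|->10, |3|->7, |6|->10, |8|->12, |6|->10, |2|->4, |2|->4, |2|->4
Step 3: Attach original signs; sum ranks with positive sign and with negative sign.
W+ = 1.5 + 7 + 10 + 10 + 10 + 4 + 4 = 46.5
W- = 7 + 1.5 + 7 + 12 + 4 = 31.5
(Check: W+ + W- = 78 should equal n(n+1)/2 = 78.)
Step 4: Test statistic W = min(W+, W-) = 31.5.
Step 5: Ties in |d|, so use the tie-corrected normal approximation.
        E[W] = n(n+1)/4 = 12*13/4 = 39.
        Tie groups: |d|=1 (t=2), |d|=2 (t=3), |d|=3 (t=3), |d|=6 (t=3); sum(t^3 - t) = 78.
        Var[W] = n(n+1)(2n+1)/24 - sum(t^3-t)/48 = 3900/24 - 78/48 = 160.875.
        z = (W - E[W]) / sqrt(Var[W]) = (31.5 - 39) / 12.6837 = -0.5913.
        Two-sided p = 2*Phi(z) = 0.554311.
Step 6: alpha = 0.1. fail to reject H0.

W+ = 46.5, W- = 31.5, W = min = 31.5, p = 0.554311, fail to reject H0.


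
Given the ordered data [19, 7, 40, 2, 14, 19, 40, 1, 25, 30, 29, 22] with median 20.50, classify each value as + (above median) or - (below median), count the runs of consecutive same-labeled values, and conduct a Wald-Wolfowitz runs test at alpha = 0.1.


Step 1: Compute median = 20.50; label A = above, B = below.
Labels in order: BBABBBABAAAA  (n_A = 6, n_B = 6)
Step 2: Count runs R = 6.
Step 3: Under H0 (random ordering), E[R] = 2*n_A*n_B/(n_A+n_B) + 1 = 2*6*6/12 + 1 = 7.0000.
        Var[R] = 2*n_A*n_B*(2*n_A*n_B - n_A - n_B) / ((n_A+n_B)^2 * (n_A+n_B-1)) = 4320/1584 = 2.7273.
        SD[R] = 1.6514.
Step 4: Continuity-corrected z = (R + 0.5 - E[R]) / SD[R] = (6 + 0.5 - 7.0000) / 1.6514 = -0.3028.
Step 5: Two-sided p-value via normal approximation = 2*(1 - Phi(|z|)) = 0.762069.
Step 6: alpha = 0.1. fail to reject H0.

R = 6, z = -0.3028, p = 0.762069, fail to reject H0.


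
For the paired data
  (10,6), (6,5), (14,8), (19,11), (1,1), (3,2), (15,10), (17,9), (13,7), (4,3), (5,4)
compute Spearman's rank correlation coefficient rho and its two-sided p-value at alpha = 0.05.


Step 1: Rank x and y separately (midranks; no ties here).
rank(x): 10->6, 6->5, 14->8, 19->11, 1->1, 3->2, 15->9, 17->10, 13->7, 4->3, 5->4
rank(y): 6->6, 5->5, 8->8, 11->11, 1->1, 2->2, 10->10, 9->9, 7->7, 3->3, 4->4
Step 2: d_i = R_x(i) - R_y(i); compute d_i^2.
  (6-6)^2=0, (5-5)^2=0, (8-8)^2=0, (11-11)^2=0, (1-1)^2=0, (2-2)^2=0, (9-10)^2=1, (10-9)^2=1, (7-7)^2=0, (3-3)^2=0, (4-4)^2=0
sum(d^2) = 2.
Step 3: rho = 1 - 6*2 / (11*(11^2 - 1)) = 1 - 12/1320 = 0.990909.
Step 4: Under H0, t = rho * sqrt((n-2)/(1-rho^2)) = 22.0966 ~ t(9).
Step 5: Two-sided p-value from the t-distribution with 9 df = 0.000000.
Step 6: alpha = 0.05. reject H0.

rho = 0.9909, p = 0.000000, reject H0 at alpha = 0.05.


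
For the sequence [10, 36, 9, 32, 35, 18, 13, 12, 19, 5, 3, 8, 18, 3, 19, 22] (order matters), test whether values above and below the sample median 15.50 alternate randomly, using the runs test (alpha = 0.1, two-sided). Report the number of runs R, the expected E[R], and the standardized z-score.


Step 1: Compute median = 15.50; label A = above, B = below.
Labels in order: BABAAABBABBBABAA  (n_A = 8, n_B = 8)
Step 2: Count runs R = 10.
Step 3: Under H0 (random ordering), E[R] = 2*n_A*n_B/(n_A+n_B) + 1 = 2*8*8/16 + 1 = 9.0000.
        Var[R] = 2*n_A*n_B*(2*n_A*n_B - n_A - n_B) / ((n_A+n_B)^2 * (n_A+n_B-1)) = 14336/3840 = 3.7333.
        SD[R] = 1.9322.
Step 4: Continuity-corrected z = (R - 0.5 - E[R]) / SD[R] = (10 - 0.5 - 9.0000) / 1.9322 = 0.2588.
Step 5: Two-sided p-value via normal approximation = 2*(1 - Phi(|z|)) = 0.795809.
Step 6: alpha = 0.1. fail to reject H0.

R = 10, z = 0.2588, p = 0.795809, fail to reject H0.


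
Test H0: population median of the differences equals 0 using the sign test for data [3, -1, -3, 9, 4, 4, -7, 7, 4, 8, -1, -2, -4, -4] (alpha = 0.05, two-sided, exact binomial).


Step 1: Discard zero differences. Original n = 14; n_eff = number of nonzero differences = 14.
Nonzero differences (with sign): +3, -1, -3, +9, +4, +4, -7, +7, +4, +8, -1, -2, -4, -4
Step 2: Count signs: positive = 7, negative = 7.
Step 3: Under H0: P(positive) = 0.5, so the number of positives S ~ Bin(14, 0.5).
Step 4: Two-sided exact p-value = sum of Bin(14,0.5) probabilities at or below the observed probability = 1.000000.
Step 5: alpha = 0.05. fail to reject H0.

n_eff = 14, pos = 7, neg = 7, p = 1.000000, fail to reject H0.


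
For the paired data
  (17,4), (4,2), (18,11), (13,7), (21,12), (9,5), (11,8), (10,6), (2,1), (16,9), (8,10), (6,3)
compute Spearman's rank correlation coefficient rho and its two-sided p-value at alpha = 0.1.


Step 1: Rank x and y separately (midranks; no ties here).
rank(x): 17->10, 4->2, 18->11, 13->8, 21->12, 9->5, 11->7, 10->6, 2->1, 16->9, 8->4, 6->3
rank(y): 4->4, 2->2, 11->11, 7->7, 12->12, 5->5, 8->8, 6->6, 1->1, 9->9, 10->10, 3->3
Step 2: d_i = R_x(i) - R_y(i); compute d_i^2.
  (10-4)^2=36, (2-2)^2=0, (11-11)^2=0, (8-7)^2=1, (12-12)^2=0, (5-5)^2=0, (7-8)^2=1, (6-6)^2=0, (1-1)^2=0, (9-9)^2=0, (4-10)^2=36, (3-3)^2=0
sum(d^2) = 74.
Step 3: rho = 1 - 6*74 / (12*(12^2 - 1)) = 1 - 444/1716 = 0.741259.
Step 4: Under H0, t = rho * sqrt((n-2)/(1-rho^2)) = 3.4923 ~ t(10).
Step 5: Two-sided p-value from the t-distribution with 10 df = 0.005801.
Step 6: alpha = 0.1. reject H0.

rho = 0.7413, p = 0.005801, reject H0 at alpha = 0.1.


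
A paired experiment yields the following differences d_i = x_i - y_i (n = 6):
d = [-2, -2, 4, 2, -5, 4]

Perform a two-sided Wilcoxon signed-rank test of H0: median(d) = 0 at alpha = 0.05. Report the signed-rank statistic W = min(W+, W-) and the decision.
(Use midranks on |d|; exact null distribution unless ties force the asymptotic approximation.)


Step 1: Drop any zero differences (none here) and take |d_i|.
|d| = [2, 2, 4, 2, 5, 4]
Step 2: Midrank |d_i| (ties get averaged ranks).
ranks: |2|->2, |2|->2, |4|->4.5, |2|->2, |5|->6, |4|->4.5
Step 3: Attach original signs; sum ranks with positive sign and with negative sign.
W+ = 4.5 + 2 + 4.5 = 11
W- = 2 + 2 + 6 = 10
(Check: W+ + W- = 21 should equal n(n+1)/2 = 21.)
Step 4: Test statistic W = min(W+, W-) = 10.
Step 5: Ties in |d|, so use the tie-corrected normal approximation.
        E[W] = n(n+1)/4 = 6*7/4 = 10.5.
        Tie groups: |d|=2 (t=3), |d|=4 (t=2); sum(t^3 - t) = 30.
        Var[W] = n(n+1)(2n+1)/24 - sum(t^3-t)/48 = 546/24 - 30/48 = 22.125.
        z = (W - E[W]) / sqrt(Var[W]) = (10 - 10.5) / 4.7037 = -0.1063.
        Two-sided p = 2*Phi(z) = 0.915345.
Step 6: alpha = 0.05. fail to reject H0.

W+ = 11, W- = 10, W = min = 10, p = 0.915345, fail to reject H0.


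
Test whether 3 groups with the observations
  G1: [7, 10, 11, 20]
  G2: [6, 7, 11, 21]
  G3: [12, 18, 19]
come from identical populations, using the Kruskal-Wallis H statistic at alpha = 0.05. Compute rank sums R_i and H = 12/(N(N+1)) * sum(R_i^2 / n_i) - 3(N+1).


Step 1: Combine all N = 11 observations and assign midranks.
sorted (value, group, rank): (6,G2,1), (7,G1,2.5), (7,G2,2.5), (10,G1,4), (11,G1,5.5), (11,G2,5.5), (12,G3,7), (18,G3,8), (19,G3,9), (20,G1,10), (21,G2,11)
Step 2: Sum ranks within each group.
R_1 = 22 (n_1 = 4)
R_2 = 20 (n_2 = 4)
R_3 = 24 (n_3 = 3)
Step 3: H = 12/(N(N+1)) * sum(R_i^2/n_i) - 3(N+1)
     = 12/(11*12) * (22^2/4 + 20^2/4 + 24^2/3) - 3*12
     = 0.090909 * 413 - 36
     = 1.545455.
Step 4: Ties present; correction factor C = 1 - 12/(11^3 - 11) = 0.990909. Corrected H = 1.545455 / 0.990909 = 1.559633.
Step 5: Under H0, H ~ chi^2(2); p-value = 0.458490.
Step 6: alpha = 0.05. fail to reject H0.

H = 1.5596, df = 2, p = 0.458490, fail to reject H0.


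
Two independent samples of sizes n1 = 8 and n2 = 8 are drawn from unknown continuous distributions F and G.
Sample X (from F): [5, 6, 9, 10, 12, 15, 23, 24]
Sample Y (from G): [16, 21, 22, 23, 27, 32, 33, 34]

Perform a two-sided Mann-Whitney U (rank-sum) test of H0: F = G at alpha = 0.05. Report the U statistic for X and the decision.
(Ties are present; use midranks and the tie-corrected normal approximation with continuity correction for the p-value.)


Step 1: Combine and sort all 16 observations; assign midranks.
sorted (value, group): (5,X), (6,X), (9,X), (10,X), (12,X), (15,X), (16,Y), (21,Y), (22,Y), (23,X), (23,Y), (24,X), (27,Y), (32,Y), (33,Y), (34,Y)
ranks: 5->1, 6->2, 9->3, 10->4, 12->5, 15->6, 16->7, 21->8, 22->9, 23->10.5, 23->10.5, 24->12, 27->13, 32->14, 33->15, 34->16
Step 2: Rank sum for X: R1 = 1 + 2 + 3 + 4 + 5 + 6 + 10.5 + 12 = 43.5.
Step 3: U_X = R1 - n1(n1+1)/2 = 43.5 - 8*9/2 = 43.5 - 36 = 7.5.
       U_Y = n1*n2 - U_X = 64 - 7.5 = 56.5.
Step 4: Ties are present, so use the tie-corrected normal approximation (with continuity correction) for the p-value.
Step 5: p-value = 0.011657; compare to alpha = 0.05. reject H0.

U_X = 7.5, p = 0.011657, reject H0 at alpha = 0.05.


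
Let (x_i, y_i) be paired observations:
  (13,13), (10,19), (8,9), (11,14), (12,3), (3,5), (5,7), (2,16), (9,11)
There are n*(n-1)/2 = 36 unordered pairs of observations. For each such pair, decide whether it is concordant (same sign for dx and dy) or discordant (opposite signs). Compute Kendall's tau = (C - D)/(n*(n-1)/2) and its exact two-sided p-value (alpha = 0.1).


Step 1: Enumerate the 36 unordered pairs (i,j) with i<j and classify each by sign(x_j-x_i) * sign(y_j-y_i).
  (1,2):dx=-3,dy=+6->D; (1,3):dx=-5,dy=-4->C; (1,4):dx=-2,dy=+1->D; (1,5):dx=-1,dy=-10->C
  (1,6):dx=-10,dy=-8->C; (1,7):dx=-8,dy=-6->C; (1,8):dx=-11,dy=+3->D; (1,9):dx=-4,dy=-2->C
  (2,3):dx=-2,dy=-10->C; (2,4):dx=+1,dy=-5->D; (2,5):dx=+2,dy=-16->D; (2,6):dx=-7,dy=-14->C
  (2,7):dx=-5,dy=-12->C; (2,8):dx=-8,dy=-3->C; (2,9):dx=-1,dy=-8->C; (3,4):dx=+3,dy=+5->C
  (3,5):dx=+4,dy=-6->D; (3,6):dx=-5,dy=-4->C; (3,7):dx=-3,dy=-2->C; (3,8):dx=-6,dy=+7->D
  (3,9):dx=+1,dy=+2->C; (4,5):dx=+1,dy=-11->D; (4,6):dx=-8,dy=-9->C; (4,7):dx=-6,dy=-7->C
  (4,8):dx=-9,dy=+2->D; (4,9):dx=-2,dy=-3->C; (5,6):dx=-9,dy=+2->D; (5,7):dx=-7,dy=+4->D
  (5,8):dx=-10,dy=+13->D; (5,9):dx=-3,dy=+8->D; (6,7):dx=+2,dy=+2->C; (6,8):dx=-1,dy=+11->D
  (6,9):dx=+6,dy=+6->C; (7,8):dx=-3,dy=+9->D; (7,9):dx=+4,dy=+4->C; (8,9):dx=+7,dy=-5->D
Step 2: C = 20, D = 16, total pairs = 36.
Step 3: tau = (C - D)/(n(n-1)/2) = (20 - 16)/36 = 0.111111.
Step 4: Exact two-sided p-value (enumerate n! = 362880 permutations of y under H0): p = 0.761414.
Step 5: alpha = 0.1. fail to reject H0.

tau_b = 0.1111 (C=20, D=16), p = 0.761414, fail to reject H0.


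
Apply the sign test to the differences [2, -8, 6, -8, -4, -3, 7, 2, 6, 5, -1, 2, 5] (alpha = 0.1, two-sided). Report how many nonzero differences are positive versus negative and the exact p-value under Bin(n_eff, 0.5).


Step 1: Discard zero differences. Original n = 13; n_eff = number of nonzero differences = 13.
Nonzero differences (with sign): +2, -8, +6, -8, -4, -3, +7, +2, +6, +5, -1, +2, +5
Step 2: Count signs: positive = 8, negative = 5.
Step 3: Under H0: P(positive) = 0.5, so the number of positives S ~ Bin(13, 0.5).
Step 4: Two-sided exact p-value = sum of Bin(13,0.5) probabilities at or below the observed probability = 0.581055.
Step 5: alpha = 0.1. fail to reject H0.

n_eff = 13, pos = 8, neg = 5, p = 0.581055, fail to reject H0.


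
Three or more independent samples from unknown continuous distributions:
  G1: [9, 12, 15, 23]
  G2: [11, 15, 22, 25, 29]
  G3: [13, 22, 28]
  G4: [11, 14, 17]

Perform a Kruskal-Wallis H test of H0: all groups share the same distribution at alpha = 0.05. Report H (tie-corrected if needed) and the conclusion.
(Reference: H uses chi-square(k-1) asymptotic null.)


Step 1: Combine all N = 15 observations and assign midranks.
sorted (value, group, rank): (9,G1,1), (11,G2,2.5), (11,G4,2.5), (12,G1,4), (13,G3,5), (14,G4,6), (15,G1,7.5), (15,G2,7.5), (17,G4,9), (22,G2,10.5), (22,G3,10.5), (23,G1,12), (25,G2,13), (28,G3,14), (29,G2,15)
Step 2: Sum ranks within each group.
R_1 = 24.5 (n_1 = 4)
R_2 = 48.5 (n_2 = 5)
R_3 = 29.5 (n_3 = 3)
R_4 = 17.5 (n_4 = 3)
Step 3: H = 12/(N(N+1)) * sum(R_i^2/n_i) - 3(N+1)
     = 12/(15*16) * (24.5^2/4 + 48.5^2/5 + 29.5^2/3 + 17.5^2/3) - 3*16
     = 0.050000 * 1012.68 - 48
     = 2.633958.
Step 4: Ties present; correction factor C = 1 - 18/(15^3 - 15) = 0.994643. Corrected H = 2.633958 / 0.994643 = 2.648145.
Step 5: Under H0, H ~ chi^2(3); p-value = 0.449112.
Step 6: alpha = 0.05. fail to reject H0.

H = 2.6481, df = 3, p = 0.449112, fail to reject H0.


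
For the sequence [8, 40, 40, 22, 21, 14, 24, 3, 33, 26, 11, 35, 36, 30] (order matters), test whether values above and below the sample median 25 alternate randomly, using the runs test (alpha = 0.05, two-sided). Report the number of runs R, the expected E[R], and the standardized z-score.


Step 1: Compute median = 25; label A = above, B = below.
Labels in order: BAABBBBBAABAAA  (n_A = 7, n_B = 7)
Step 2: Count runs R = 6.
Step 3: Under H0 (random ordering), E[R] = 2*n_A*n_B/(n_A+n_B) + 1 = 2*7*7/14 + 1 = 8.0000.
        Var[R] = 2*n_A*n_B*(2*n_A*n_B - n_A - n_B) / ((n_A+n_B)^2 * (n_A+n_B-1)) = 8232/2548 = 3.2308.
        SD[R] = 1.7974.
Step 4: Continuity-corrected z = (R + 0.5 - E[R]) / SD[R] = (6 + 0.5 - 8.0000) / 1.7974 = -0.8345.
Step 5: Two-sided p-value via normal approximation = 2*(1 - Phi(|z|)) = 0.403986.
Step 6: alpha = 0.05. fail to reject H0.

R = 6, z = -0.8345, p = 0.403986, fail to reject H0.


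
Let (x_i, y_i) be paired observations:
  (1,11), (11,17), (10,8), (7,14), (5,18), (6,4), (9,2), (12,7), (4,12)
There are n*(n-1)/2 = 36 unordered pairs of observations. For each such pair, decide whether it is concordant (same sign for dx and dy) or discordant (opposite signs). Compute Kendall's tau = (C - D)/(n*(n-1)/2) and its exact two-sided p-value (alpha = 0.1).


Step 1: Enumerate the 36 unordered pairs (i,j) with i<j and classify each by sign(x_j-x_i) * sign(y_j-y_i).
  (1,2):dx=+10,dy=+6->C; (1,3):dx=+9,dy=-3->D; (1,4):dx=+6,dy=+3->C; (1,5):dx=+4,dy=+7->C
  (1,6):dx=+5,dy=-7->D; (1,7):dx=+8,dy=-9->D; (1,8):dx=+11,dy=-4->D; (1,9):dx=+3,dy=+1->C
  (2,3):dx=-1,dy=-9->C; (2,4):dx=-4,dy=-3->C; (2,5):dx=-6,dy=+1->D; (2,6):dx=-5,dy=-13->C
  (2,7):dx=-2,dy=-15->C; (2,8):dx=+1,dy=-10->D; (2,9):dx=-7,dy=-5->C; (3,4):dx=-3,dy=+6->D
  (3,5):dx=-5,dy=+10->D; (3,6):dx=-4,dy=-4->C; (3,7):dx=-1,dy=-6->C; (3,8):dx=+2,dy=-1->D
  (3,9):dx=-6,dy=+4->D; (4,5):dx=-2,dy=+4->D; (4,6):dx=-1,dy=-10->C; (4,7):dx=+2,dy=-12->D
  (4,8):dx=+5,dy=-7->D; (4,9):dx=-3,dy=-2->C; (5,6):dx=+1,dy=-14->D; (5,7):dx=+4,dy=-16->D
  (5,8):dx=+7,dy=-11->D; (5,9):dx=-1,dy=-6->C; (6,7):dx=+3,dy=-2->D; (6,8):dx=+6,dy=+3->C
  (6,9):dx=-2,dy=+8->D; (7,8):dx=+3,dy=+5->C; (7,9):dx=-5,dy=+10->D; (8,9):dx=-8,dy=+5->D
Step 2: C = 16, D = 20, total pairs = 36.
Step 3: tau = (C - D)/(n(n-1)/2) = (16 - 20)/36 = -0.111111.
Step 4: Exact two-sided p-value (enumerate n! = 362880 permutations of y under H0): p = 0.761414.
Step 5: alpha = 0.1. fail to reject H0.

tau_b = -0.1111 (C=16, D=20), p = 0.761414, fail to reject H0.


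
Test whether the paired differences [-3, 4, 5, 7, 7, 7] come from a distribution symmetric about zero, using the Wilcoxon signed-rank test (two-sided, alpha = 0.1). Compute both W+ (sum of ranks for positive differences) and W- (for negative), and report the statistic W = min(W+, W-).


Step 1: Drop any zero differences (none here) and take |d_i|.
|d| = [3, 4, 5, 7, 7, 7]
Step 2: Midrank |d_i| (ties get averaged ranks).
ranks: |3|->1, |4|->2, |5|->3, |7|->5, |7|->5, |7|->5
Step 3: Attach original signs; sum ranks with positive sign and with negative sign.
W+ = 2 + 3 + 5 + 5 + 5 = 20
W- = 1 = 1
(Check: W+ + W- = 21 should equal n(n+1)/2 = 21.)
Step 4: Test statistic W = min(W+, W-) = 1.
Step 5: Ties in |d|, so use the tie-corrected normal approximation.
        E[W] = n(n+1)/4 = 6*7/4 = 10.5.
        Tie groups: |d|=7 (t=3); sum(t^3 - t) = 24.
        Var[W] = n(n+1)(2n+1)/24 - sum(t^3-t)/48 = 546/24 - 24/48 = 22.25.
        z = (W - E[W]) / sqrt(Var[W]) = (1 - 10.5) / 4.7170 = -2.0140.
        Two-sided p = 2*Phi(z) = 0.044010.
Step 6: alpha = 0.1. reject H0.

W+ = 20, W- = 1, W = min = 1, p = 0.044010, reject H0.


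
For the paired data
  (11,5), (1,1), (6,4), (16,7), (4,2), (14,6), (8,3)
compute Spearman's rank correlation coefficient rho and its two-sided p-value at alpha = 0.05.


Step 1: Rank x and y separately (midranks; no ties here).
rank(x): 11->5, 1->1, 6->3, 16->7, 4->2, 14->6, 8->4
rank(y): 5->5, 1->1, 4->4, 7->7, 2->2, 6->6, 3->3
Step 2: d_i = R_x(i) - R_y(i); compute d_i^2.
  (5-5)^2=0, (1-1)^2=0, (3-4)^2=1, (7-7)^2=0, (2-2)^2=0, (6-6)^2=0, (4-3)^2=1
sum(d^2) = 2.
Step 3: rho = 1 - 6*2 / (7*(7^2 - 1)) = 1 - 12/336 = 0.964286.
Step 4: Under H0, t = rho * sqrt((n-2)/(1-rho^2)) = 8.1408 ~ t(5).
Step 5: Two-sided p-value from the t-distribution with 5 df = 0.000454.
Step 6: alpha = 0.05. reject H0.

rho = 0.9643, p = 0.000454, reject H0 at alpha = 0.05.


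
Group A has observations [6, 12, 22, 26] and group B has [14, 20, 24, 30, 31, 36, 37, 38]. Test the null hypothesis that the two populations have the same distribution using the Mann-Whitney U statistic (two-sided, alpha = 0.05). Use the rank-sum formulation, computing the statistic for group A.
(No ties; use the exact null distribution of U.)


Step 1: Combine and sort all 12 observations; assign midranks.
sorted (value, group): (6,X), (12,X), (14,Y), (20,Y), (22,X), (24,Y), (26,X), (30,Y), (31,Y), (36,Y), (37,Y), (38,Y)
ranks: 6->1, 12->2, 14->3, 20->4, 22->5, 24->6, 26->7, 30->8, 31->9, 36->10, 37->11, 38->12
Step 2: Rank sum for X: R1 = 1 + 2 + 5 + 7 = 15.
Step 3: U_X = R1 - n1(n1+1)/2 = 15 - 4*5/2 = 15 - 10 = 5.
       U_Y = n1*n2 - U_X = 32 - 5 = 27.
Step 4: No ties, so the exact null distribution of U (based on enumerating the C(12,4) = 495 equally likely rank assignments) gives the two-sided p-value.
Step 5: p-value = 0.072727; compare to alpha = 0.05. fail to reject H0.

U_X = 5, p = 0.072727, fail to reject H0 at alpha = 0.05.


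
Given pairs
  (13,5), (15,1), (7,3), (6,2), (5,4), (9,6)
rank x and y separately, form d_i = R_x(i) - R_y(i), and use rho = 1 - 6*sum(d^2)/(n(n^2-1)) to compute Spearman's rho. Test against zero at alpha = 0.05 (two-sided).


Step 1: Rank x and y separately (midranks; no ties here).
rank(x): 13->5, 15->6, 7->3, 6->2, 5->1, 9->4
rank(y): 5->5, 1->1, 3->3, 2->2, 4->4, 6->6
Step 2: d_i = R_x(i) - R_y(i); compute d_i^2.
  (5-5)^2=0, (6-1)^2=25, (3-3)^2=0, (2-2)^2=0, (1-4)^2=9, (4-6)^2=4
sum(d^2) = 38.
Step 3: rho = 1 - 6*38 / (6*(6^2 - 1)) = 1 - 228/210 = -0.085714.
Step 4: Under H0, t = rho * sqrt((n-2)/(1-rho^2)) = -0.1721 ~ t(4).
Step 5: Two-sided p-value from the t-distribution with 4 df = 0.871743.
Step 6: alpha = 0.05. fail to reject H0.

rho = -0.0857, p = 0.871743, fail to reject H0 at alpha = 0.05.


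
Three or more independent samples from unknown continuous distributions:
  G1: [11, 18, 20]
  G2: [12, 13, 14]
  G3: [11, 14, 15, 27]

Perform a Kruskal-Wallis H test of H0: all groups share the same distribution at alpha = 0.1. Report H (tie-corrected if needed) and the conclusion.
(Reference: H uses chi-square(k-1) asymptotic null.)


Step 1: Combine all N = 10 observations and assign midranks.
sorted (value, group, rank): (11,G1,1.5), (11,G3,1.5), (12,G2,3), (13,G2,4), (14,G2,5.5), (14,G3,5.5), (15,G3,7), (18,G1,8), (20,G1,9), (27,G3,10)
Step 2: Sum ranks within each group.
R_1 = 18.5 (n_1 = 3)
R_2 = 12.5 (n_2 = 3)
R_3 = 24 (n_3 = 4)
Step 3: H = 12/(N(N+1)) * sum(R_i^2/n_i) - 3(N+1)
     = 12/(10*11) * (18.5^2/3 + 12.5^2/3 + 24^2/4) - 3*11
     = 0.109091 * 310.167 - 33
     = 0.836364.
Step 4: Ties present; correction factor C = 1 - 12/(10^3 - 10) = 0.987879. Corrected H = 0.836364 / 0.987879 = 0.846626.
Step 5: Under H0, H ~ chi^2(2); p-value = 0.654874.
Step 6: alpha = 0.1. fail to reject H0.

H = 0.8466, df = 2, p = 0.654874, fail to reject H0.


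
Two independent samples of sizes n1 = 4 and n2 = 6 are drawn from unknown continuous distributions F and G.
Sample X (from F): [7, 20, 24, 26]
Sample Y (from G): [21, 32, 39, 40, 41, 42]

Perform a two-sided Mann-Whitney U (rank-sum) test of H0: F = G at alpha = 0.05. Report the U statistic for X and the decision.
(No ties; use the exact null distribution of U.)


Step 1: Combine and sort all 10 observations; assign midranks.
sorted (value, group): (7,X), (20,X), (21,Y), (24,X), (26,X), (32,Y), (39,Y), (40,Y), (41,Y), (42,Y)
ranks: 7->1, 20->2, 21->3, 24->4, 26->5, 32->6, 39->7, 40->8, 41->9, 42->10
Step 2: Rank sum for X: R1 = 1 + 2 + 4 + 5 = 12.
Step 3: U_X = R1 - n1(n1+1)/2 = 12 - 4*5/2 = 12 - 10 = 2.
       U_Y = n1*n2 - U_X = 24 - 2 = 22.
Step 4: No ties, so the exact null distribution of U (based on enumerating the C(10,4) = 210 equally likely rank assignments) gives the two-sided p-value.
Step 5: p-value = 0.038095; compare to alpha = 0.05. reject H0.

U_X = 2, p = 0.038095, reject H0 at alpha = 0.05.


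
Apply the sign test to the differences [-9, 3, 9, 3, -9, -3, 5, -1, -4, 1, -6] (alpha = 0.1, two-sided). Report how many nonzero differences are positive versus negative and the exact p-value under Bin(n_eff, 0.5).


Step 1: Discard zero differences. Original n = 11; n_eff = number of nonzero differences = 11.
Nonzero differences (with sign): -9, +3, +9, +3, -9, -3, +5, -1, -4, +1, -6
Step 2: Count signs: positive = 5, negative = 6.
Step 3: Under H0: P(positive) = 0.5, so the number of positives S ~ Bin(11, 0.5).
Step 4: Two-sided exact p-value = sum of Bin(11,0.5) probabilities at or below the observed probability = 1.000000.
Step 5: alpha = 0.1. fail to reject H0.

n_eff = 11, pos = 5, neg = 6, p = 1.000000, fail to reject H0.


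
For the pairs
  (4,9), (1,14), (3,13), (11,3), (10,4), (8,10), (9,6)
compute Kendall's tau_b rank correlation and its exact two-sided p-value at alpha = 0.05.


Step 1: Enumerate the 21 unordered pairs (i,j) with i<j and classify each by sign(x_j-x_i) * sign(y_j-y_i).
  (1,2):dx=-3,dy=+5->D; (1,3):dx=-1,dy=+4->D; (1,4):dx=+7,dy=-6->D; (1,5):dx=+6,dy=-5->D
  (1,6):dx=+4,dy=+1->C; (1,7):dx=+5,dy=-3->D; (2,3):dx=+2,dy=-1->D; (2,4):dx=+10,dy=-11->D
  (2,5):dx=+9,dy=-10->D; (2,6):dx=+7,dy=-4->D; (2,7):dx=+8,dy=-8->D; (3,4):dx=+8,dy=-10->D
  (3,5):dx=+7,dy=-9->D; (3,6):dx=+5,dy=-3->D; (3,7):dx=+6,dy=-7->D; (4,5):dx=-1,dy=+1->D
  (4,6):dx=-3,dy=+7->D; (4,7):dx=-2,dy=+3->D; (5,6):dx=-2,dy=+6->D; (5,7):dx=-1,dy=+2->D
  (6,7):dx=+1,dy=-4->D
Step 2: C = 1, D = 20, total pairs = 21.
Step 3: tau = (C - D)/(n(n-1)/2) = (1 - 20)/21 = -0.904762.
Step 4: Exact two-sided p-value (enumerate n! = 5040 permutations of y under H0): p = 0.002778.
Step 5: alpha = 0.05. reject H0.

tau_b = -0.9048 (C=1, D=20), p = 0.002778, reject H0.


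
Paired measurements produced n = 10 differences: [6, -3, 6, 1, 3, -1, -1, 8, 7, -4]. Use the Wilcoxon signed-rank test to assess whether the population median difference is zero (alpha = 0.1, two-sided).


Step 1: Drop any zero differences (none here) and take |d_i|.
|d| = [6, 3, 6, 1, 3, 1, 1, 8, 7, 4]
Step 2: Midrank |d_i| (ties get averaged ranks).
ranks: |6|->7.5, |3|->4.5, |6|->7.5, |1|->2, |3|->4.5, |1|->2, |1|->2, |8|->10, |7|->9, |4|->6
Step 3: Attach original signs; sum ranks with positive sign and with negative sign.
W+ = 7.5 + 7.5 + 2 + 4.5 + 10 + 9 = 40.5
W- = 4.5 + 2 + 2 + 6 = 14.5
(Check: W+ + W- = 55 should equal n(n+1)/2 = 55.)
Step 4: Test statistic W = min(W+, W-) = 14.5.
Step 5: Ties in |d|, so use the tie-corrected normal approximation.
        E[W] = n(n+1)/4 = 10*11/4 = 27.5.
        Tie groups: |d|=1 (t=3), |d|=3 (t=2), |d|=6 (t=2); sum(t^3 - t) = 36.
        Var[W] = n(n+1)(2n+1)/24 - sum(t^3-t)/48 = 2310/24 - 36/48 = 95.5.
        z = (W - E[W]) / sqrt(Var[W]) = (14.5 - 27.5) / 9.7724 = -1.3303.
        Two-sided p = 2*Phi(z) = 0.183427.
Step 6: alpha = 0.1. fail to reject H0.

W+ = 40.5, W- = 14.5, W = min = 14.5, p = 0.183427, fail to reject H0.


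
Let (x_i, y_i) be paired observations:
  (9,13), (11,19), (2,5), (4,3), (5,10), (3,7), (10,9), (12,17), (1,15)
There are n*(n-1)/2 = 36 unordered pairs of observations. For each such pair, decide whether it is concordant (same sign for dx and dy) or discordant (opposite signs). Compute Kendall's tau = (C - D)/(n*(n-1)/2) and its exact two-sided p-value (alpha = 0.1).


Step 1: Enumerate the 36 unordered pairs (i,j) with i<j and classify each by sign(x_j-x_i) * sign(y_j-y_i).
  (1,2):dx=+2,dy=+6->C; (1,3):dx=-7,dy=-8->C; (1,4):dx=-5,dy=-10->C; (1,5):dx=-4,dy=-3->C
  (1,6):dx=-6,dy=-6->C; (1,7):dx=+1,dy=-4->D; (1,8):dx=+3,dy=+4->C; (1,9):dx=-8,dy=+2->D
  (2,3):dx=-9,dy=-14->C; (2,4):dx=-7,dy=-16->C; (2,5):dx=-6,dy=-9->C; (2,6):dx=-8,dy=-12->C
  (2,7):dx=-1,dy=-10->C; (2,8):dx=+1,dy=-2->D; (2,9):dx=-10,dy=-4->C; (3,4):dx=+2,dy=-2->D
  (3,5):dx=+3,dy=+5->C; (3,6):dx=+1,dy=+2->C; (3,7):dx=+8,dy=+4->C; (3,8):dx=+10,dy=+12->C
  (3,9):dx=-1,dy=+10->D; (4,5):dx=+1,dy=+7->C; (4,6):dx=-1,dy=+4->D; (4,7):dx=+6,dy=+6->C
  (4,8):dx=+8,dy=+14->C; (4,9):dx=-3,dy=+12->D; (5,6):dx=-2,dy=-3->C; (5,7):dx=+5,dy=-1->D
  (5,8):dx=+7,dy=+7->C; (5,9):dx=-4,dy=+5->D; (6,7):dx=+7,dy=+2->C; (6,8):dx=+9,dy=+10->C
  (6,9):dx=-2,dy=+8->D; (7,8):dx=+2,dy=+8->C; (7,9):dx=-9,dy=+6->D; (8,9):dx=-11,dy=-2->C
Step 2: C = 25, D = 11, total pairs = 36.
Step 3: tau = (C - D)/(n(n-1)/2) = (25 - 11)/36 = 0.388889.
Step 4: Exact two-sided p-value (enumerate n! = 362880 permutations of y under H0): p = 0.180181.
Step 5: alpha = 0.1. fail to reject H0.

tau_b = 0.3889 (C=25, D=11), p = 0.180181, fail to reject H0.


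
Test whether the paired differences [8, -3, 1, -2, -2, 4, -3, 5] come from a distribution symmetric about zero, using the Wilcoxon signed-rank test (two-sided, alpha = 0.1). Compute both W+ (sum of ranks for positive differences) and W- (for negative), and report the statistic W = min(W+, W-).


Step 1: Drop any zero differences (none here) and take |d_i|.
|d| = [8, 3, 1, 2, 2, 4, 3, 5]
Step 2: Midrank |d_i| (ties get averaged ranks).
ranks: |8|->8, |3|->4.5, |1|->1, |2|->2.5, |2|->2.5, |4|->6, |3|->4.5, |5|->7
Step 3: Attach original signs; sum ranks with positive sign and with negative sign.
W+ = 8 + 1 + 6 + 7 = 22
W- = 4.5 + 2.5 + 2.5 + 4.5 = 14
(Check: W+ + W- = 36 should equal n(n+1)/2 = 36.)
Step 4: Test statistic W = min(W+, W-) = 14.
Step 5: Ties in |d|, so use the tie-corrected normal approximation.
        E[W] = n(n+1)/4 = 8*9/4 = 18.
        Tie groups: |d|=2 (t=2), |d|=3 (t=2); sum(t^3 - t) = 12.
        Var[W] = n(n+1)(2n+1)/24 - sum(t^3-t)/48 = 1224/24 - 12/48 = 50.75.
        z = (W - E[W]) / sqrt(Var[W]) = (14 - 18) / 7.1239 = -0.5615.
        Two-sided p = 2*Phi(z) = 0.574464.
Step 6: alpha = 0.1. fail to reject H0.

W+ = 22, W- = 14, W = min = 14, p = 0.574464, fail to reject H0.


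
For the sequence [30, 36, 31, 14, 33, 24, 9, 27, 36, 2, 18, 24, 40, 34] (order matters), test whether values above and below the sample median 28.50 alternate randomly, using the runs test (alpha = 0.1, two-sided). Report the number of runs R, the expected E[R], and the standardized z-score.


Step 1: Compute median = 28.50; label A = above, B = below.
Labels in order: AAABABBBABBBAA  (n_A = 7, n_B = 7)
Step 2: Count runs R = 7.
Step 3: Under H0 (random ordering), E[R] = 2*n_A*n_B/(n_A+n_B) + 1 = 2*7*7/14 + 1 = 8.0000.
        Var[R] = 2*n_A*n_B*(2*n_A*n_B - n_A - n_B) / ((n_A+n_B)^2 * (n_A+n_B-1)) = 8232/2548 = 3.2308.
        SD[R] = 1.7974.
Step 4: Continuity-corrected z = (R + 0.5 - E[R]) / SD[R] = (7 + 0.5 - 8.0000) / 1.7974 = -0.2782.
Step 5: Two-sided p-value via normal approximation = 2*(1 - Phi(|z|)) = 0.780879.
Step 6: alpha = 0.1. fail to reject H0.

R = 7, z = -0.2782, p = 0.780879, fail to reject H0.


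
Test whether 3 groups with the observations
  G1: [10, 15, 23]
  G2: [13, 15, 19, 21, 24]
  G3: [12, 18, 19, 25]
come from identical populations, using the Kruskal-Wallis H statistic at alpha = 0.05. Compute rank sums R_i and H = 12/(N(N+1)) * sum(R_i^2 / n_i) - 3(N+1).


Step 1: Combine all N = 12 observations and assign midranks.
sorted (value, group, rank): (10,G1,1), (12,G3,2), (13,G2,3), (15,G1,4.5), (15,G2,4.5), (18,G3,6), (19,G2,7.5), (19,G3,7.5), (21,G2,9), (23,G1,10), (24,G2,11), (25,G3,12)
Step 2: Sum ranks within each group.
R_1 = 15.5 (n_1 = 3)
R_2 = 35 (n_2 = 5)
R_3 = 27.5 (n_3 = 4)
Step 3: H = 12/(N(N+1)) * sum(R_i^2/n_i) - 3(N+1)
     = 12/(12*13) * (15.5^2/3 + 35^2/5 + 27.5^2/4) - 3*13
     = 0.076923 * 514.146 - 39
     = 0.549679.
Step 4: Ties present; correction factor C = 1 - 12/(12^3 - 12) = 0.993007. Corrected H = 0.549679 / 0.993007 = 0.553550.
Step 5: Under H0, H ~ chi^2(2); p-value = 0.758225.
Step 6: alpha = 0.05. fail to reject H0.

H = 0.5536, df = 2, p = 0.758225, fail to reject H0.
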